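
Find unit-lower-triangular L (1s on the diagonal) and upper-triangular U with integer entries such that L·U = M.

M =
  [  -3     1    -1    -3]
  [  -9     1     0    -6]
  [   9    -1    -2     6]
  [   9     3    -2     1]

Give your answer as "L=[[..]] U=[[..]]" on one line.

  R1 -= 3·R0 → [0,-2,3,3]
  R2 -= -3·R0 → [0,2,-5,-3]
  R3 -= -3·R0 → [0,6,-5,-8]
  R2 -= -1·R1 → [0,0,-2,0]
  R3 -= -3·R1 → [0,0,4,1]
  R3 -= -2·R2 → [0,0,0,1]

L=[[1,0,0,0],[3,1,0,0],[-3,-1,1,0],[-3,-3,-2,1]] U=[[-3,1,-1,-3],[0,-2,3,3],[0,0,-2,0],[0,0,0,1]]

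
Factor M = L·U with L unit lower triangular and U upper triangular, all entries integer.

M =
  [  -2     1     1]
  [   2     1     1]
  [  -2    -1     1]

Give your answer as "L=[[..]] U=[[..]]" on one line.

L=[[1,0,0],[-1,1,0],[1,-1,1]] U=[[-2,1,1],[0,2,2],[0,0,2]]

  row1 -= -1·row0 → [0,2,2]
  row2 -= 1·row0 → [0,-2,0]
  row2 -= -1·row1 → [0,0,2]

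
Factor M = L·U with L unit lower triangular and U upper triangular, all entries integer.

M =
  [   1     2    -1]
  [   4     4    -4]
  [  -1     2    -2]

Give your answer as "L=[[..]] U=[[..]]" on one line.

  r1 -= 4·r0 → [0,-4,0]
  r2 -= -1·r0 → [0,4,-3]
  r2 -= -1·r1 → [0,0,-3]

L=[[1,0,0],[4,1,0],[-1,-1,1]] U=[[1,2,-1],[0,-4,0],[0,0,-3]]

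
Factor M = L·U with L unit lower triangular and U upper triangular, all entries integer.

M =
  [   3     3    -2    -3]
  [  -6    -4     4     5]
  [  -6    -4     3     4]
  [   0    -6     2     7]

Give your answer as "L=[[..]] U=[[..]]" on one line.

  R1 -= -2·R0 → [0,2,0,-1]
  R2 -= -2·R0 → [0,2,-1,-2]
  R3 -= 0·R0 → [0,-6,2,7]
  R2 -= 1·R1 → [0,0,-1,-1]
  R3 -= -3·R1 → [0,0,2,4]
  R3 -= -2·R2 → [0,0,0,2]

L=[[1,0,0,0],[-2,1,0,0],[-2,1,1,0],[0,-3,-2,1]] U=[[3,3,-2,-3],[0,2,0,-1],[0,0,-1,-1],[0,0,0,2]]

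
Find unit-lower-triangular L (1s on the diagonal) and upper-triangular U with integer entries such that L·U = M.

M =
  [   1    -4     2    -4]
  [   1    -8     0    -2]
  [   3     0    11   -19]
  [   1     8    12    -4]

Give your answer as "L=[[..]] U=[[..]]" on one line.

L=[[1,0,0,0],[1,1,0,0],[3,-3,1,0],[1,-3,-4,1]] U=[[1,-4,2,-4],[0,-4,-2,2],[0,0,-1,-1],[0,0,0,2]]

  row1 -= 1·row0 → [0,-4,-2,2]
  row2 -= 3·row0 → [0,12,5,-7]
  row3 -= 1·row0 → [0,12,10,0]
  row2 -= -3·row1 → [0,0,-1,-1]
  row3 -= -3·row1 → [0,0,4,6]
  row3 -= -4·row2 → [0,0,0,2]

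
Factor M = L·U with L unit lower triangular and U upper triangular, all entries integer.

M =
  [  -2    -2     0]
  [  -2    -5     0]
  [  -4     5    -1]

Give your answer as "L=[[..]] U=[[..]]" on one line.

L=[[1,0,0],[1,1,0],[2,-3,1]] U=[[-2,-2,0],[0,-3,0],[0,0,-1]]

  R1 -= 1·R0 → [0,-3,0]
  R2 -= 2·R0 → [0,9,-1]
  R2 -= -3·R1 → [0,0,-1]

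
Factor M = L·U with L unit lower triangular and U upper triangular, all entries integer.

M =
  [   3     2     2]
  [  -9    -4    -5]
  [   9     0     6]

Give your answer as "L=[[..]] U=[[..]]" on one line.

  R1 -= -3·R0 → [0,2,1]
  R2 -= 3·R0 → [0,-6,0]
  R2 -= -3·R1 → [0,0,3]

L=[[1,0,0],[-3,1,0],[3,-3,1]] U=[[3,2,2],[0,2,1],[0,0,3]]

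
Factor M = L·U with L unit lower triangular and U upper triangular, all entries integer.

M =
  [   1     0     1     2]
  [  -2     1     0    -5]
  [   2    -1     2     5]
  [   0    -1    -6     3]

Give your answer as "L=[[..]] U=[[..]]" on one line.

  R1 -= -2·R0 → [0,1,2,-1]
  R2 -= 2·R0 → [0,-1,0,1]
  R3 -= 0·R0 → [0,-1,-6,3]
  R2 -= -1·R1 → [0,0,2,0]
  R3 -= -1·R1 → [0,0,-4,2]
  R3 -= -2·R2 → [0,0,0,2]

L=[[1,0,0,0],[-2,1,0,0],[2,-1,1,0],[0,-1,-2,1]] U=[[1,0,1,2],[0,1,2,-1],[0,0,2,0],[0,0,0,2]]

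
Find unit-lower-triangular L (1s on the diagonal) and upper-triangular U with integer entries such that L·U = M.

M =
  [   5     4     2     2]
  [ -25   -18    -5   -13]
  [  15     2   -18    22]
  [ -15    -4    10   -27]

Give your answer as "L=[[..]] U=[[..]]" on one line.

  R1 -= -5·R0 → [0,2,5,-3]
  R2 -= 3·R0 → [0,-10,-24,16]
  R3 -= -3·R0 → [0,8,16,-21]
  R2 -= -5·R1 → [0,0,1,1]
  R3 -= 4·R1 → [0,0,-4,-9]
  R3 -= -4·R2 → [0,0,0,-5]

L=[[1,0,0,0],[-5,1,0,0],[3,-5,1,0],[-3,4,-4,1]] U=[[5,4,2,2],[0,2,5,-3],[0,0,1,1],[0,0,0,-5]]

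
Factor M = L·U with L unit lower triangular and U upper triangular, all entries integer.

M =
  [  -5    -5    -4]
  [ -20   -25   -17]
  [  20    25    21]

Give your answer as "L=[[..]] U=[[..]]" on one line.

L=[[1,0,0],[4,1,0],[-4,-1,1]] U=[[-5,-5,-4],[0,-5,-1],[0,0,4]]

  R1 -= 4·R0 → [0,-5,-1]
  R2 -= -4·R0 → [0,5,5]
  R2 -= -1·R1 → [0,0,4]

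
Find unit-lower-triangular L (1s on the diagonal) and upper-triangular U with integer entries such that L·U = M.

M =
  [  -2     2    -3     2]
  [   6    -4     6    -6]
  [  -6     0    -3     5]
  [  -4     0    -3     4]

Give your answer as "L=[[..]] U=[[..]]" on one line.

  row1 -= -3·row0 → [0,2,-3,0]
  row2 -= 3·row0 → [0,-6,6,-1]
  row3 -= 2·row0 → [0,-4,3,0]
  row2 -= -3·row1 → [0,0,-3,-1]
  row3 -= -2·row1 → [0,0,-3,0]
  row3 -= 1·row2 → [0,0,0,1]

L=[[1,0,0,0],[-3,1,0,0],[3,-3,1,0],[2,-2,1,1]] U=[[-2,2,-3,2],[0,2,-3,0],[0,0,-3,-1],[0,0,0,1]]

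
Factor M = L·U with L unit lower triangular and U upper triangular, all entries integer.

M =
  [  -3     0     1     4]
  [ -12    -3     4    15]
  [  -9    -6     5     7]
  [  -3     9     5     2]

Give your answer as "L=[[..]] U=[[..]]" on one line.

  R1 -= 4·R0 → [0,-3,0,-1]
  R2 -= 3·R0 → [0,-6,2,-5]
  R3 -= 1·R0 → [0,9,4,-2]
  R2 -= 2·R1 → [0,0,2,-3]
  R3 -= -3·R1 → [0,0,4,-5]
  R3 -= 2·R2 → [0,0,0,1]

L=[[1,0,0,0],[4,1,0,0],[3,2,1,0],[1,-3,2,1]] U=[[-3,0,1,4],[0,-3,0,-1],[0,0,2,-3],[0,0,0,1]]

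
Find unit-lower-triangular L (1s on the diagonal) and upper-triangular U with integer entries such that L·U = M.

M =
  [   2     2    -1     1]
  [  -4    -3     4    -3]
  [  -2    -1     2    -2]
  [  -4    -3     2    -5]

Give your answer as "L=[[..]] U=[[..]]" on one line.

  r1 -= -2·r0 → [0,1,2,-1]
  r2 -= -1·r0 → [0,1,1,-1]
  r3 -= -2·r0 → [0,1,0,-3]
  r2 -= 1·r1 → [0,0,-1,0]
  r3 -= 1·r1 → [0,0,-2,-2]
  r3 -= 2·r2 → [0,0,0,-2]

L=[[1,0,0,0],[-2,1,0,0],[-1,1,1,0],[-2,1,2,1]] U=[[2,2,-1,1],[0,1,2,-1],[0,0,-1,0],[0,0,0,-2]]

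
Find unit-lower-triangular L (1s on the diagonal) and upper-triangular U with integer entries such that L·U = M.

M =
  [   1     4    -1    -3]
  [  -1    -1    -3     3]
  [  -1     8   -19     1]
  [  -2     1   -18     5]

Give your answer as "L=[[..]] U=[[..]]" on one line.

  R1 -= -1·R0 → [0,3,-4,0]
  R2 -= -1·R0 → [0,12,-20,-2]
  R3 -= -2·R0 → [0,9,-20,-1]
  R2 -= 4·R1 → [0,0,-4,-2]
  R3 -= 3·R1 → [0,0,-8,-1]
  R3 -= 2·R2 → [0,0,0,3]

L=[[1,0,0,0],[-1,1,0,0],[-1,4,1,0],[-2,3,2,1]] U=[[1,4,-1,-3],[0,3,-4,0],[0,0,-4,-2],[0,0,0,3]]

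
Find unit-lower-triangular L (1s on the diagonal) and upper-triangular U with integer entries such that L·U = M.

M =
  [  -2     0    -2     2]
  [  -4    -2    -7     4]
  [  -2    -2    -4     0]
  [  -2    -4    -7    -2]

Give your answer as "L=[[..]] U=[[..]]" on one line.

  r1 -= 2·r0 → [0,-2,-3,0]
  r2 -= 1·r0 → [0,-2,-2,-2]
  r3 -= 1·r0 → [0,-4,-5,-4]
  r2 -= 1·r1 → [0,0,1,-2]
  r3 -= 2·r1 → [0,0,1,-4]
  r3 -= 1·r2 → [0,0,0,-2]

L=[[1,0,0,0],[2,1,0,0],[1,1,1,0],[1,2,1,1]] U=[[-2,0,-2,2],[0,-2,-3,0],[0,0,1,-2],[0,0,0,-2]]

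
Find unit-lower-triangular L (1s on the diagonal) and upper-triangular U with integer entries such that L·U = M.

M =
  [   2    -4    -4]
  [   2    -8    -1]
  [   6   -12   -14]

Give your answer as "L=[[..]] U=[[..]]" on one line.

  R1 -= 1·R0 → [0,-4,3]
  R2 -= 3·R0 → [0,0,-2]
  R2 -= 0·R1 → [0,0,-2]

L=[[1,0,0],[1,1,0],[3,0,1]] U=[[2,-4,-4],[0,-4,3],[0,0,-2]]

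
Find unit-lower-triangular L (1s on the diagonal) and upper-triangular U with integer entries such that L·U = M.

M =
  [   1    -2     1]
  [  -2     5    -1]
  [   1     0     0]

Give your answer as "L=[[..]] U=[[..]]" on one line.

  r1 -= -2·r0 → [0,1,1]
  r2 -= 1·r0 → [0,2,-1]
  r2 -= 2·r1 → [0,0,-3]

L=[[1,0,0],[-2,1,0],[1,2,1]] U=[[1,-2,1],[0,1,1],[0,0,-3]]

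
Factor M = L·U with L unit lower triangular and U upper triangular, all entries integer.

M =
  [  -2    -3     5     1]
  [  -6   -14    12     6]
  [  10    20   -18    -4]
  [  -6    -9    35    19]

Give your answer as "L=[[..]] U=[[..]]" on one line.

L=[[1,0,0,0],[3,1,0,0],[-5,-1,1,0],[3,0,5,1]] U=[[-2,-3,5,1],[0,-5,-3,3],[0,0,4,4],[0,0,0,-4]]

  r1 -= 3·r0 → [0,-5,-3,3]
  r2 -= -5·r0 → [0,5,7,1]
  r3 -= 3·r0 → [0,0,20,16]
  r2 -= -1·r1 → [0,0,4,4]
  r3 -= 0·r1 → [0,0,20,16]
  r3 -= 5·r2 → [0,0,0,-4]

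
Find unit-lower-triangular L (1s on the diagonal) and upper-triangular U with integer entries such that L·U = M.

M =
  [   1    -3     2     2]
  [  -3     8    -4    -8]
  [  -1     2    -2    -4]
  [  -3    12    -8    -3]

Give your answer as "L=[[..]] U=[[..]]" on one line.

  R1 -= -3·R0 → [0,-1,2,-2]
  R2 -= -1·R0 → [0,-1,0,-2]
  R3 -= -3·R0 → [0,3,-2,3]
  R2 -= 1·R1 → [0,0,-2,0]
  R3 -= -3·R1 → [0,0,4,-3]
  R3 -= -2·R2 → [0,0,0,-3]

L=[[1,0,0,0],[-3,1,0,0],[-1,1,1,0],[-3,-3,-2,1]] U=[[1,-3,2,2],[0,-1,2,-2],[0,0,-2,0],[0,0,0,-3]]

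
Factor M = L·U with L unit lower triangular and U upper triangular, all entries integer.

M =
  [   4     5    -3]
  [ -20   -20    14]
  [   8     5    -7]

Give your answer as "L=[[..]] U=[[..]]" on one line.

  R1 -= -5·R0 → [0,5,-1]
  R2 -= 2·R0 → [0,-5,-1]
  R2 -= -1·R1 → [0,0,-2]

L=[[1,0,0],[-5,1,0],[2,-1,1]] U=[[4,5,-3],[0,5,-1],[0,0,-2]]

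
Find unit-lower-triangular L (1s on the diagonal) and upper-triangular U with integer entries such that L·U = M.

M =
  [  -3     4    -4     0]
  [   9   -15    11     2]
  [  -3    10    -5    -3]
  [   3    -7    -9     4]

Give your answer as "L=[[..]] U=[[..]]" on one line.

  row1 -= -3·row0 → [0,-3,-1,2]
  row2 -= 1·row0 → [0,6,-1,-3]
  row3 -= -1·row0 → [0,-3,-13,4]
  row2 -= -2·row1 → [0,0,-3,1]
  row3 -= 1·row1 → [0,0,-12,2]
  row3 -= 4·row2 → [0,0,0,-2]

L=[[1,0,0,0],[-3,1,0,0],[1,-2,1,0],[-1,1,4,1]] U=[[-3,4,-4,0],[0,-3,-1,2],[0,0,-3,1],[0,0,0,-2]]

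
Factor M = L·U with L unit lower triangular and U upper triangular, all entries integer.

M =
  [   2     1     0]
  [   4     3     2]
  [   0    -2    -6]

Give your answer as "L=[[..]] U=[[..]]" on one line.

L=[[1,0,0],[2,1,0],[0,-2,1]] U=[[2,1,0],[0,1,2],[0,0,-2]]

  row1 -= 2·row0 → [0,1,2]
  row2 -= 0·row0 → [0,-2,-6]
  row2 -= -2·row1 → [0,0,-2]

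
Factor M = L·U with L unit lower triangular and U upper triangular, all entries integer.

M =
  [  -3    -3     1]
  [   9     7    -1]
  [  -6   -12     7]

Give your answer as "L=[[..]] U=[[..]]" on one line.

  r1 -= -3·r0 → [0,-2,2]
  r2 -= 2·r0 → [0,-6,5]
  r2 -= 3·r1 → [0,0,-1]

L=[[1,0,0],[-3,1,0],[2,3,1]] U=[[-3,-3,1],[0,-2,2],[0,0,-1]]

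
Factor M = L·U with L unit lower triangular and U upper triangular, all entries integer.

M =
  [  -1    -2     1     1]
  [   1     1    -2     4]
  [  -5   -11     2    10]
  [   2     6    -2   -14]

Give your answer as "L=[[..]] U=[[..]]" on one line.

  r1 -= -1·r0 → [0,-1,-1,5]
  r2 -= 5·r0 → [0,-1,-3,5]
  r3 -= -2·r0 → [0,2,0,-12]
  r2 -= 1·r1 → [0,0,-2,0]
  r3 -= -2·r1 → [0,0,-2,-2]
  r3 -= 1·r2 → [0,0,0,-2]

L=[[1,0,0,0],[-1,1,0,0],[5,1,1,0],[-2,-2,1,1]] U=[[-1,-2,1,1],[0,-1,-1,5],[0,0,-2,0],[0,0,0,-2]]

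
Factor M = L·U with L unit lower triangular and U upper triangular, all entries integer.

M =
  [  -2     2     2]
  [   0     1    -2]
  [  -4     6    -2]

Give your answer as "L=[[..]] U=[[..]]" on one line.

  row1 -= 0·row0 → [0,1,-2]
  row2 -= 2·row0 → [0,2,-6]
  row2 -= 2·row1 → [0,0,-2]

L=[[1,0,0],[0,1,0],[2,2,1]] U=[[-2,2,2],[0,1,-2],[0,0,-2]]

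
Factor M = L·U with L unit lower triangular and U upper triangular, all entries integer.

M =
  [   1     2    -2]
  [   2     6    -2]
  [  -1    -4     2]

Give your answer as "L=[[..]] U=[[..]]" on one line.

  R1 -= 2·R0 → [0,2,2]
  R2 -= -1·R0 → [0,-2,0]
  R2 -= -1·R1 → [0,0,2]

L=[[1,0,0],[2,1,0],[-1,-1,1]] U=[[1,2,-2],[0,2,2],[0,0,2]]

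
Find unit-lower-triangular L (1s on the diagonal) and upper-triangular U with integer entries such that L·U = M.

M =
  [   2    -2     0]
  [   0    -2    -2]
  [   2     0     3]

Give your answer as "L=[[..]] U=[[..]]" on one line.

L=[[1,0,0],[0,1,0],[1,-1,1]] U=[[2,-2,0],[0,-2,-2],[0,0,1]]

  R1 -= 0·R0 → [0,-2,-2]
  R2 -= 1·R0 → [0,2,3]
  R2 -= -1·R1 → [0,0,1]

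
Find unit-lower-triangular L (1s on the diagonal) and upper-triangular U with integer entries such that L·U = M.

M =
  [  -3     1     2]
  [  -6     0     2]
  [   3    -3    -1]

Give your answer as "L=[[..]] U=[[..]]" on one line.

L=[[1,0,0],[2,1,0],[-1,1,1]] U=[[-3,1,2],[0,-2,-2],[0,0,3]]

  r1 -= 2·r0 → [0,-2,-2]
  r2 -= -1·r0 → [0,-2,1]
  r2 -= 1·r1 → [0,0,3]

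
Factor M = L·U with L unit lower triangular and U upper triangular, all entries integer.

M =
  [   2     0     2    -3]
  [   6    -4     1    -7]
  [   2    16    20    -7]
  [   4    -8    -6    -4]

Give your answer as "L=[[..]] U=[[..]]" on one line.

  r1 -= 3·r0 → [0,-4,-5,2]
  r2 -= 1·r0 → [0,16,18,-4]
  r3 -= 2·r0 → [0,-8,-10,2]
  r2 -= -4·r1 → [0,0,-2,4]
  r3 -= 2·r1 → [0,0,0,-2]
  r3 -= 0·r2 → [0,0,0,-2]

L=[[1,0,0,0],[3,1,0,0],[1,-4,1,0],[2,2,0,1]] U=[[2,0,2,-3],[0,-4,-5,2],[0,0,-2,4],[0,0,0,-2]]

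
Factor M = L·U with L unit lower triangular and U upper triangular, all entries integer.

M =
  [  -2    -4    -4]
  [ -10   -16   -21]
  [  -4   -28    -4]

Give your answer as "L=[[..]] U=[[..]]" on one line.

  r1 -= 5·r0 → [0,4,-1]
  r2 -= 2·r0 → [0,-20,4]
  r2 -= -5·r1 → [0,0,-1]

L=[[1,0,0],[5,1,0],[2,-5,1]] U=[[-2,-4,-4],[0,4,-1],[0,0,-1]]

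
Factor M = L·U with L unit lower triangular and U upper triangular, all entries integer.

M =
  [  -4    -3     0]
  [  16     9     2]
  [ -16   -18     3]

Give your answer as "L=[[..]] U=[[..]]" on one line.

L=[[1,0,0],[-4,1,0],[4,2,1]] U=[[-4,-3,0],[0,-3,2],[0,0,-1]]

  r1 -= -4·r0 → [0,-3,2]
  r2 -= 4·r0 → [0,-6,3]
  r2 -= 2·r1 → [0,0,-1]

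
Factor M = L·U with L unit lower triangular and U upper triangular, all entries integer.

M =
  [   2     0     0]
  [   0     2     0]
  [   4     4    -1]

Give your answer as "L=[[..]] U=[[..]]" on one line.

L=[[1,0,0],[0,1,0],[2,2,1]] U=[[2,0,0],[0,2,0],[0,0,-1]]

  r1 -= 0·r0 → [0,2,0]
  r2 -= 2·r0 → [0,4,-1]
  r2 -= 2·r1 → [0,0,-1]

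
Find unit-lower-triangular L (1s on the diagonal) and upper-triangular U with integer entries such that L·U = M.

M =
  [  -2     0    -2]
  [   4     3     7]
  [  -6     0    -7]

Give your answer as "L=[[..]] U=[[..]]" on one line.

  r1 -= -2·r0 → [0,3,3]
  r2 -= 3·r0 → [0,0,-1]
  r2 -= 0·r1 → [0,0,-1]

L=[[1,0,0],[-2,1,0],[3,0,1]] U=[[-2,0,-2],[0,3,3],[0,0,-1]]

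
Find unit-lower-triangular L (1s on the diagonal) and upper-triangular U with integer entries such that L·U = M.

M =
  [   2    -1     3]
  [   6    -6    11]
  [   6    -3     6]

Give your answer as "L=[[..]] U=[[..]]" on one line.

  r1 -= 3·r0 → [0,-3,2]
  r2 -= 3·r0 → [0,0,-3]
  r2 -= 0·r1 → [0,0,-3]

L=[[1,0,0],[3,1,0],[3,0,1]] U=[[2,-1,3],[0,-3,2],[0,0,-3]]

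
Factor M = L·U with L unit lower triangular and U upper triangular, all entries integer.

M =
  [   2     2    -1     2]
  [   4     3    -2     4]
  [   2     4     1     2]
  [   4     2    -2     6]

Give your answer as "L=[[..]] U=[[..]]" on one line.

  row1 -= 2·row0 → [0,-1,0,0]
  row2 -= 1·row0 → [0,2,2,0]
  row3 -= 2·row0 → [0,-2,0,2]
  row2 -= -2·row1 → [0,0,2,0]
  row3 -= 2·row1 → [0,0,0,2]
  row3 -= 0·row2 → [0,0,0,2]

L=[[1,0,0,0],[2,1,0,0],[1,-2,1,0],[2,2,0,1]] U=[[2,2,-1,2],[0,-1,0,0],[0,0,2,0],[0,0,0,2]]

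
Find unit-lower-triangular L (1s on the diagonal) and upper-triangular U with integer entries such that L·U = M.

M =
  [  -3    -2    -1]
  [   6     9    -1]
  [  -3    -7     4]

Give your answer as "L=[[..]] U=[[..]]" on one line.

L=[[1,0,0],[-2,1,0],[1,-1,1]] U=[[-3,-2,-1],[0,5,-3],[0,0,2]]

  R1 -= -2·R0 → [0,5,-3]
  R2 -= 1·R0 → [0,-5,5]
  R2 -= -1·R1 → [0,0,2]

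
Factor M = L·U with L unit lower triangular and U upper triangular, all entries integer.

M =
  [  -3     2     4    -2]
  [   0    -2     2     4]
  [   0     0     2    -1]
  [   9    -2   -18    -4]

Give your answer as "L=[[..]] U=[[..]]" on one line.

L=[[1,0,0,0],[0,1,0,0],[0,0,1,0],[-3,-2,-1,1]] U=[[-3,2,4,-2],[0,-2,2,4],[0,0,2,-1],[0,0,0,-3]]

  row1 -= 0·row0 → [0,-2,2,4]
  row2 -= 0·row0 → [0,0,2,-1]
  row3 -= -3·row0 → [0,4,-6,-10]
  row2 -= 0·row1 → [0,0,2,-1]
  row3 -= -2·row1 → [0,0,-2,-2]
  row3 -= -1·row2 → [0,0,0,-3]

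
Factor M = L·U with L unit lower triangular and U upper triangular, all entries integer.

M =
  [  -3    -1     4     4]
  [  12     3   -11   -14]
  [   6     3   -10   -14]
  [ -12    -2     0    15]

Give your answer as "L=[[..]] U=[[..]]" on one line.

  row1 -= -4·row0 → [0,-1,5,2]
  row2 -= -2·row0 → [0,1,-2,-6]
  row3 -= 4·row0 → [0,2,-16,-1]
  row2 -= -1·row1 → [0,0,3,-4]
  row3 -= -2·row1 → [0,0,-6,3]
  row3 -= -2·row2 → [0,0,0,-5]

L=[[1,0,0,0],[-4,1,0,0],[-2,-1,1,0],[4,-2,-2,1]] U=[[-3,-1,4,4],[0,-1,5,2],[0,0,3,-4],[0,0,0,-5]]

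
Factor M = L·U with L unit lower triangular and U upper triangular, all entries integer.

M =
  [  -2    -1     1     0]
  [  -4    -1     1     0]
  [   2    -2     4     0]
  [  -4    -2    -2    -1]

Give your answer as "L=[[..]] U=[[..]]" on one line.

L=[[1,0,0,0],[2,1,0,0],[-1,-3,1,0],[2,0,-2,1]] U=[[-2,-1,1,0],[0,1,-1,0],[0,0,2,0],[0,0,0,-1]]

  row1 -= 2·row0 → [0,1,-1,0]
  row2 -= -1·row0 → [0,-3,5,0]
  row3 -= 2·row0 → [0,0,-4,-1]
  row2 -= -3·row1 → [0,0,2,0]
  row3 -= 0·row1 → [0,0,-4,-1]
  row3 -= -2·row2 → [0,0,0,-1]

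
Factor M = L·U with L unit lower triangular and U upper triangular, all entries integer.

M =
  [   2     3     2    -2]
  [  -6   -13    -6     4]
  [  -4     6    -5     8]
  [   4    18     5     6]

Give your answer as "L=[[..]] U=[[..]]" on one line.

  row1 -= -3·row0 → [0,-4,0,-2]
  row2 -= -2·row0 → [0,12,-1,4]
  row3 -= 2·row0 → [0,12,1,10]
  row2 -= -3·row1 → [0,0,-1,-2]
  row3 -= -3·row1 → [0,0,1,4]
  row3 -= -1·row2 → [0,0,0,2]

L=[[1,0,0,0],[-3,1,0,0],[-2,-3,1,0],[2,-3,-1,1]] U=[[2,3,2,-2],[0,-4,0,-2],[0,0,-1,-2],[0,0,0,2]]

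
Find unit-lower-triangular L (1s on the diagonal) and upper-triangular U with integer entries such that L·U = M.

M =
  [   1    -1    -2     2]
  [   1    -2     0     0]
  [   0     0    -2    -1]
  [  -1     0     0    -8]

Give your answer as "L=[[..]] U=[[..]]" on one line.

L=[[1,0,0,0],[1,1,0,0],[0,0,1,0],[-1,1,2,1]] U=[[1,-1,-2,2],[0,-1,2,-2],[0,0,-2,-1],[0,0,0,-2]]

  row1 -= 1·row0 → [0,-1,2,-2]
  row2 -= 0·row0 → [0,0,-2,-1]
  row3 -= -1·row0 → [0,-1,-2,-6]
  row2 -= 0·row1 → [0,0,-2,-1]
  row3 -= 1·row1 → [0,0,-4,-4]
  row3 -= 2·row2 → [0,0,0,-2]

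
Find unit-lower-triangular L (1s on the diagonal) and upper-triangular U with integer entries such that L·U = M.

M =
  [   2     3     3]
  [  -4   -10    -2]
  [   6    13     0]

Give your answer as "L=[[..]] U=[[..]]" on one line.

L=[[1,0,0],[-2,1,0],[3,-1,1]] U=[[2,3,3],[0,-4,4],[0,0,-5]]

  R1 -= -2·R0 → [0,-4,4]
  R2 -= 3·R0 → [0,4,-9]
  R2 -= -1·R1 → [0,0,-5]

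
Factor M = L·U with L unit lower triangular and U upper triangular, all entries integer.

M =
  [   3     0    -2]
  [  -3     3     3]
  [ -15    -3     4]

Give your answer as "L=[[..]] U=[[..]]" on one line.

  row1 -= -1·row0 → [0,3,1]
  row2 -= -5·row0 → [0,-3,-6]
  row2 -= -1·row1 → [0,0,-5]

L=[[1,0,0],[-1,1,0],[-5,-1,1]] U=[[3,0,-2],[0,3,1],[0,0,-5]]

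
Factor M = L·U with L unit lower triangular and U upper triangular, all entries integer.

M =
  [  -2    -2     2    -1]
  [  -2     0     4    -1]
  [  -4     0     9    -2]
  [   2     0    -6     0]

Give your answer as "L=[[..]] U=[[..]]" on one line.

L=[[1,0,0,0],[1,1,0,0],[2,2,1,0],[-1,-1,-2,1]] U=[[-2,-2,2,-1],[0,2,2,0],[0,0,1,0],[0,0,0,-1]]

  r1 -= 1·r0 → [0,2,2,0]
  r2 -= 2·r0 → [0,4,5,0]
  r3 -= -1·r0 → [0,-2,-4,-1]
  r2 -= 2·r1 → [0,0,1,0]
  r3 -= -1·r1 → [0,0,-2,-1]
  r3 -= -2·r2 → [0,0,0,-1]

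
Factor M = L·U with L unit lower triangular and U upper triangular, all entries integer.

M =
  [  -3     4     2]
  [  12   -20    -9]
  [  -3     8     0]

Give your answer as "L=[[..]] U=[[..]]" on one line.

  R1 -= -4·R0 → [0,-4,-1]
  R2 -= 1·R0 → [0,4,-2]
  R2 -= -1·R1 → [0,0,-3]

L=[[1,0,0],[-4,1,0],[1,-1,1]] U=[[-3,4,2],[0,-4,-1],[0,0,-3]]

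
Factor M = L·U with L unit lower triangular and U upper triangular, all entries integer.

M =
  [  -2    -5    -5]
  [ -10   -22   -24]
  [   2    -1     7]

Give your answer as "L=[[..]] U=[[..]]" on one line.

L=[[1,0,0],[5,1,0],[-1,-2,1]] U=[[-2,-5,-5],[0,3,1],[0,0,4]]

  R1 -= 5·R0 → [0,3,1]
  R2 -= -1·R0 → [0,-6,2]
  R2 -= -2·R1 → [0,0,4]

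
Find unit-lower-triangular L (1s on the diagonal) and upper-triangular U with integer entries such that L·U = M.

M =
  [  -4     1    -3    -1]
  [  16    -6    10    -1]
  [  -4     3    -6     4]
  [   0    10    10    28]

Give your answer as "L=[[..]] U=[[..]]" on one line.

  R1 -= -4·R0 → [0,-2,-2,-5]
  R2 -= 1·R0 → [0,2,-3,5]
  R3 -= 0·R0 → [0,10,10,28]
  R2 -= -1·R1 → [0,0,-5,0]
  R3 -= -5·R1 → [0,0,0,3]
  R3 -= 0·R2 → [0,0,0,3]

L=[[1,0,0,0],[-4,1,0,0],[1,-1,1,0],[0,-5,0,1]] U=[[-4,1,-3,-1],[0,-2,-2,-5],[0,0,-5,0],[0,0,0,3]]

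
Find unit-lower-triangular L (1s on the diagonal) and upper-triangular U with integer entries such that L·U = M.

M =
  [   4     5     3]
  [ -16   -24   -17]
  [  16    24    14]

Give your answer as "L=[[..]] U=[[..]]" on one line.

L=[[1,0,0],[-4,1,0],[4,-1,1]] U=[[4,5,3],[0,-4,-5],[0,0,-3]]

  row1 -= -4·row0 → [0,-4,-5]
  row2 -= 4·row0 → [0,4,2]
  row2 -= -1·row1 → [0,0,-3]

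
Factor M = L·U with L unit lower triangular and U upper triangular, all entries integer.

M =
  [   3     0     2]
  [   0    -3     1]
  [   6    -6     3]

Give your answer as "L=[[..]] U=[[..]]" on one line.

  r1 -= 0·r0 → [0,-3,1]
  r2 -= 2·r0 → [0,-6,-1]
  r2 -= 2·r1 → [0,0,-3]

L=[[1,0,0],[0,1,0],[2,2,1]] U=[[3,0,2],[0,-3,1],[0,0,-3]]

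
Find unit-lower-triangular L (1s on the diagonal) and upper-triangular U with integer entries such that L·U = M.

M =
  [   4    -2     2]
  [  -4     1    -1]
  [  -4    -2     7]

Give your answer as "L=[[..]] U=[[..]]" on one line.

  r1 -= -1·r0 → [0,-1,1]
  r2 -= -1·r0 → [0,-4,9]
  r2 -= 4·r1 → [0,0,5]

L=[[1,0,0],[-1,1,0],[-1,4,1]] U=[[4,-2,2],[0,-1,1],[0,0,5]]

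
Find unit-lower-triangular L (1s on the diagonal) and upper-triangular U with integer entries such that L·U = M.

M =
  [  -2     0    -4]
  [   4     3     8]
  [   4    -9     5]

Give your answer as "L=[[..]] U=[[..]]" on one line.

  row1 -= -2·row0 → [0,3,0]
  row2 -= -2·row0 → [0,-9,-3]
  row2 -= -3·row1 → [0,0,-3]

L=[[1,0,0],[-2,1,0],[-2,-3,1]] U=[[-2,0,-4],[0,3,0],[0,0,-3]]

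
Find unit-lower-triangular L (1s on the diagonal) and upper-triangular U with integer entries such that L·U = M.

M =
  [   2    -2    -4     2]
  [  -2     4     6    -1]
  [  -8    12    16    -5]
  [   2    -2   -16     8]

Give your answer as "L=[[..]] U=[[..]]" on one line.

  r1 -= -1·r0 → [0,2,2,1]
  r2 -= -4·r0 → [0,4,0,3]
  r3 -= 1·r0 → [0,0,-12,6]
  r2 -= 2·r1 → [0,0,-4,1]
  r3 -= 0·r1 → [0,0,-12,6]
  r3 -= 3·r2 → [0,0,0,3]

L=[[1,0,0,0],[-1,1,0,0],[-4,2,1,0],[1,0,3,1]] U=[[2,-2,-4,2],[0,2,2,1],[0,0,-4,1],[0,0,0,3]]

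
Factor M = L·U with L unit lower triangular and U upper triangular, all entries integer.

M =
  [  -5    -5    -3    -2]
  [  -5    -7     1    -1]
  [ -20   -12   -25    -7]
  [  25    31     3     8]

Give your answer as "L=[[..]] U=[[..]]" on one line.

L=[[1,0,0,0],[1,1,0,0],[4,-4,1,0],[-5,-3,0,1]] U=[[-5,-5,-3,-2],[0,-2,4,1],[0,0,3,5],[0,0,0,1]]

  row1 -= 1·row0 → [0,-2,4,1]
  row2 -= 4·row0 → [0,8,-13,1]
  row3 -= -5·row0 → [0,6,-12,-2]
  row2 -= -4·row1 → [0,0,3,5]
  row3 -= -3·row1 → [0,0,0,1]
  row3 -= 0·row2 → [0,0,0,1]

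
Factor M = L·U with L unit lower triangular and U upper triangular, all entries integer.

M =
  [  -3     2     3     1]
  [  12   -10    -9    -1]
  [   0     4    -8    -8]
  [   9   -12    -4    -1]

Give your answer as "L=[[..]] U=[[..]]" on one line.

  row1 -= -4·row0 → [0,-2,3,3]
  row2 -= 0·row0 → [0,4,-8,-8]
  row3 -= -3·row0 → [0,-6,5,2]
  row2 -= -2·row1 → [0,0,-2,-2]
  row3 -= 3·row1 → [0,0,-4,-7]
  row3 -= 2·row2 → [0,0,0,-3]

L=[[1,0,0,0],[-4,1,0,0],[0,-2,1,0],[-3,3,2,1]] U=[[-3,2,3,1],[0,-2,3,3],[0,0,-2,-2],[0,0,0,-3]]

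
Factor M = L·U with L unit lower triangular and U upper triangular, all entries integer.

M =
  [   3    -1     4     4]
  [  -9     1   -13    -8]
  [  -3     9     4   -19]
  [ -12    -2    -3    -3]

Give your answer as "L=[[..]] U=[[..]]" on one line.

  row1 -= -3·row0 → [0,-2,-1,4]
  row2 -= -1·row0 → [0,8,8,-15]
  row3 -= -4·row0 → [0,-6,13,13]
  row2 -= -4·row1 → [0,0,4,1]
  row3 -= 3·row1 → [0,0,16,1]
  row3 -= 4·row2 → [0,0,0,-3]

L=[[1,0,0,0],[-3,1,0,0],[-1,-4,1,0],[-4,3,4,1]] U=[[3,-1,4,4],[0,-2,-1,4],[0,0,4,1],[0,0,0,-3]]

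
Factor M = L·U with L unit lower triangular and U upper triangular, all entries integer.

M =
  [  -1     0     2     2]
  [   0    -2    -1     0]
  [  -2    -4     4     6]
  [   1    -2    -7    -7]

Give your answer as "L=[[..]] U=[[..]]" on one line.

  r1 -= 0·r0 → [0,-2,-1,0]
  r2 -= 2·r0 → [0,-4,0,2]
  r3 -= -1·r0 → [0,-2,-5,-5]
  r2 -= 2·r1 → [0,0,2,2]
  r3 -= 1·r1 → [0,0,-4,-5]
  r3 -= -2·r2 → [0,0,0,-1]

L=[[1,0,0,0],[0,1,0,0],[2,2,1,0],[-1,1,-2,1]] U=[[-1,0,2,2],[0,-2,-1,0],[0,0,2,2],[0,0,0,-1]]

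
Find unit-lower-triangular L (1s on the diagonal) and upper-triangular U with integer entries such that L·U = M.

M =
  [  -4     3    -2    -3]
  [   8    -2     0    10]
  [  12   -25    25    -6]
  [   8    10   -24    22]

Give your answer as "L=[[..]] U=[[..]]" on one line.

  r1 -= -2·r0 → [0,4,-4,4]
  r2 -= -3·r0 → [0,-16,19,-15]
  r3 -= -2·r0 → [0,16,-28,16]
  r2 -= -4·r1 → [0,0,3,1]
  r3 -= 4·r1 → [0,0,-12,0]
  r3 -= -4·r2 → [0,0,0,4]

L=[[1,0,0,0],[-2,1,0,0],[-3,-4,1,0],[-2,4,-4,1]] U=[[-4,3,-2,-3],[0,4,-4,4],[0,0,3,1],[0,0,0,4]]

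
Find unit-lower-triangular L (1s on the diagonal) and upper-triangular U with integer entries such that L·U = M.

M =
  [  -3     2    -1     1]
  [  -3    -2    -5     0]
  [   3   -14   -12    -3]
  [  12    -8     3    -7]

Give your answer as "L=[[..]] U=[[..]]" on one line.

  row1 -= 1·row0 → [0,-4,-4,-1]
  row2 -= -1·row0 → [0,-12,-13,-2]
  row3 -= -4·row0 → [0,0,-1,-3]
  row2 -= 3·row1 → [0,0,-1,1]
  row3 -= 0·row1 → [0,0,-1,-3]
  row3 -= 1·row2 → [0,0,0,-4]

L=[[1,0,0,0],[1,1,0,0],[-1,3,1,0],[-4,0,1,1]] U=[[-3,2,-1,1],[0,-4,-4,-1],[0,0,-1,1],[0,0,0,-4]]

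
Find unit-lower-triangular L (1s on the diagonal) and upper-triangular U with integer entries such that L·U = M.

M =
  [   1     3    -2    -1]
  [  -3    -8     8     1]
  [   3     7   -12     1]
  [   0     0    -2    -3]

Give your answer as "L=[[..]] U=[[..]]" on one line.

  row1 -= -3·row0 → [0,1,2,-2]
  row2 -= 3·row0 → [0,-2,-6,4]
  row3 -= 0·row0 → [0,0,-2,-3]
  row2 -= -2·row1 → [0,0,-2,0]
  row3 -= 0·row1 → [0,0,-2,-3]
  row3 -= 1·row2 → [0,0,0,-3]

L=[[1,0,0,0],[-3,1,0,0],[3,-2,1,0],[0,0,1,1]] U=[[1,3,-2,-1],[0,1,2,-2],[0,0,-2,0],[0,0,0,-3]]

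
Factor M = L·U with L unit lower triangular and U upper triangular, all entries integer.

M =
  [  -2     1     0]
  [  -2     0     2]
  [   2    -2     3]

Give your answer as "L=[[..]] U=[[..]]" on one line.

L=[[1,0,0],[1,1,0],[-1,1,1]] U=[[-2,1,0],[0,-1,2],[0,0,1]]

  R1 -= 1·R0 → [0,-1,2]
  R2 -= -1·R0 → [0,-1,3]
  R2 -= 1·R1 → [0,0,1]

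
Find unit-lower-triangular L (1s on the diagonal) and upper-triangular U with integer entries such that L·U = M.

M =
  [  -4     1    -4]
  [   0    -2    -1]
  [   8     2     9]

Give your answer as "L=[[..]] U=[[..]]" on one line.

  R1 -= 0·R0 → [0,-2,-1]
  R2 -= -2·R0 → [0,4,1]
  R2 -= -2·R1 → [0,0,-1]

L=[[1,0,0],[0,1,0],[-2,-2,1]] U=[[-4,1,-4],[0,-2,-1],[0,0,-1]]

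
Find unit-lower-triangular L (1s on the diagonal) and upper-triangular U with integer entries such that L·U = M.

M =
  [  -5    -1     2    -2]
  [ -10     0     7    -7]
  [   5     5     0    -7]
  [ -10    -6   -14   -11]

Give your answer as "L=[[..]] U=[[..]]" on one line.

L=[[1,0,0,0],[2,1,0,0],[-1,2,1,0],[2,-2,3,1]] U=[[-5,-1,2,-2],[0,2,3,-3],[0,0,-4,-3],[0,0,0,-4]]

  R1 -= 2·R0 → [0,2,3,-3]
  R2 -= -1·R0 → [0,4,2,-9]
  R3 -= 2·R0 → [0,-4,-18,-7]
  R2 -= 2·R1 → [0,0,-4,-3]
  R3 -= -2·R1 → [0,0,-12,-13]
  R3 -= 3·R2 → [0,0,0,-4]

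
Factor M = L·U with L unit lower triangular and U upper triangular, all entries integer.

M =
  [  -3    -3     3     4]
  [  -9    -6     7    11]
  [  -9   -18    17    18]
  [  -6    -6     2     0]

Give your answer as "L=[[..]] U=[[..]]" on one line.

  r1 -= 3·r0 → [0,3,-2,-1]
  r2 -= 3·r0 → [0,-9,8,6]
  r3 -= 2·r0 → [0,0,-4,-8]
  r2 -= -3·r1 → [0,0,2,3]
  r3 -= 0·r1 → [0,0,-4,-8]
  r3 -= -2·r2 → [0,0,0,-2]

L=[[1,0,0,0],[3,1,0,0],[3,-3,1,0],[2,0,-2,1]] U=[[-3,-3,3,4],[0,3,-2,-1],[0,0,2,3],[0,0,0,-2]]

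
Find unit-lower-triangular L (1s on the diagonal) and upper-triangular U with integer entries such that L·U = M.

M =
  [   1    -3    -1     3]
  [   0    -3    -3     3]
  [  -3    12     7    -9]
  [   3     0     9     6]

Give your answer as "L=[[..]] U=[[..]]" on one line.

L=[[1,0,0,0],[0,1,0,0],[-3,-1,1,0],[3,-3,3,1]] U=[[1,-3,-1,3],[0,-3,-3,3],[0,0,1,3],[0,0,0,-3]]

  r1 -= 0·r0 → [0,-3,-3,3]
  r2 -= -3·r0 → [0,3,4,0]
  r3 -= 3·r0 → [0,9,12,-3]
  r2 -= -1·r1 → [0,0,1,3]
  r3 -= -3·r1 → [0,0,3,6]
  r3 -= 3·r2 → [0,0,0,-3]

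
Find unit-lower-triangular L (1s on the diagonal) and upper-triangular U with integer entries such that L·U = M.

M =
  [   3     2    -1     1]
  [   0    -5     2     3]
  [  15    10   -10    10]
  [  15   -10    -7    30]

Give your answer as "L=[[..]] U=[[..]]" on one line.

  row1 -= 0·row0 → [0,-5,2,3]
  row2 -= 5·row0 → [0,0,-5,5]
  row3 -= 5·row0 → [0,-20,-2,25]
  row2 -= 0·row1 → [0,0,-5,5]
  row3 -= 4·row1 → [0,0,-10,13]
  row3 -= 2·row2 → [0,0,0,3]

L=[[1,0,0,0],[0,1,0,0],[5,0,1,0],[5,4,2,1]] U=[[3,2,-1,1],[0,-5,2,3],[0,0,-5,5],[0,0,0,3]]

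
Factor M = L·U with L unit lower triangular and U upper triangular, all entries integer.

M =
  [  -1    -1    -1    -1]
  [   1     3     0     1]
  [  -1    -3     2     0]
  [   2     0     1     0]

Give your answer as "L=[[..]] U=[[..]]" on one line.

L=[[1,0,0,0],[-1,1,0,0],[1,-1,1,0],[-2,-1,-1,1]] U=[[-1,-1,-1,-1],[0,2,-1,0],[0,0,2,1],[0,0,0,-1]]

  r1 -= -1·r0 → [0,2,-1,0]
  r2 -= 1·r0 → [0,-2,3,1]
  r3 -= -2·r0 → [0,-2,-1,-2]
  r2 -= -1·r1 → [0,0,2,1]
  r3 -= -1·r1 → [0,0,-2,-2]
  r3 -= -1·r2 → [0,0,0,-1]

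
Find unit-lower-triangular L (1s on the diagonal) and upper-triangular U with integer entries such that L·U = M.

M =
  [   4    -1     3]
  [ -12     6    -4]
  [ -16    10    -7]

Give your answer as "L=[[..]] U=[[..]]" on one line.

L=[[1,0,0],[-3,1,0],[-4,2,1]] U=[[4,-1,3],[0,3,5],[0,0,-5]]

  R1 -= -3·R0 → [0,3,5]
  R2 -= -4·R0 → [0,6,5]
  R2 -= 2·R1 → [0,0,-5]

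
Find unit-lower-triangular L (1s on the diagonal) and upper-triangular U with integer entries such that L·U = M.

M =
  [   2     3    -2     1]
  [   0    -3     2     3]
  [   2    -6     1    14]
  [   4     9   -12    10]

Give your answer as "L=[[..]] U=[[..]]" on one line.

  R1 -= 0·R0 → [0,-3,2,3]
  R2 -= 1·R0 → [0,-9,3,13]
  R3 -= 2·R0 → [0,3,-8,8]
  R2 -= 3·R1 → [0,0,-3,4]
  R3 -= -1·R1 → [0,0,-6,11]
  R3 -= 2·R2 → [0,0,0,3]

L=[[1,0,0,0],[0,1,0,0],[1,3,1,0],[2,-1,2,1]] U=[[2,3,-2,1],[0,-3,2,3],[0,0,-3,4],[0,0,0,3]]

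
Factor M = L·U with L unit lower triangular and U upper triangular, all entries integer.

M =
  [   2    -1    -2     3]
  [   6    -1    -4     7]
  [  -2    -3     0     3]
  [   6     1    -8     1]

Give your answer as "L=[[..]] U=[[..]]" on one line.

L=[[1,0,0,0],[3,1,0,0],[-1,-2,1,0],[3,2,-3,1]] U=[[2,-1,-2,3],[0,2,2,-2],[0,0,2,2],[0,0,0,2]]

  r1 -= 3·r0 → [0,2,2,-2]
  r2 -= -1·r0 → [0,-4,-2,6]
  r3 -= 3·r0 → [0,4,-2,-8]
  r2 -= -2·r1 → [0,0,2,2]
  r3 -= 2·r1 → [0,0,-6,-4]
  r3 -= -3·r2 → [0,0,0,2]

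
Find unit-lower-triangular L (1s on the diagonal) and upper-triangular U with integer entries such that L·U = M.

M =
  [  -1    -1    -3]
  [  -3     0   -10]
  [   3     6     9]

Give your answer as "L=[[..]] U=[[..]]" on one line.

  r1 -= 3·r0 → [0,3,-1]
  r2 -= -3·r0 → [0,3,0]
  r2 -= 1·r1 → [0,0,1]

L=[[1,0,0],[3,1,0],[-3,1,1]] U=[[-1,-1,-3],[0,3,-1],[0,0,1]]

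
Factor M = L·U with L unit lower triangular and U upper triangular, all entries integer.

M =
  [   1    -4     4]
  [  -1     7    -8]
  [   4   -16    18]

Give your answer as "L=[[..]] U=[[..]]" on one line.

L=[[1,0,0],[-1,1,0],[4,0,1]] U=[[1,-4,4],[0,3,-4],[0,0,2]]

  r1 -= -1·r0 → [0,3,-4]
  r2 -= 4·r0 → [0,0,2]
  r2 -= 0·r1 → [0,0,2]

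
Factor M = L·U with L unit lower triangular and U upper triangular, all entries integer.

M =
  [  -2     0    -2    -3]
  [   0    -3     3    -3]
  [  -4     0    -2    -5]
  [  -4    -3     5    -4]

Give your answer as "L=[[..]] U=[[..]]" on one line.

L=[[1,0,0,0],[0,1,0,0],[2,0,1,0],[2,1,3,1]] U=[[-2,0,-2,-3],[0,-3,3,-3],[0,0,2,1],[0,0,0,2]]

  R1 -= 0·R0 → [0,-3,3,-3]
  R2 -= 2·R0 → [0,0,2,1]
  R3 -= 2·R0 → [0,-3,9,2]
  R2 -= 0·R1 → [0,0,2,1]
  R3 -= 1·R1 → [0,0,6,5]
  R3 -= 3·R2 → [0,0,0,2]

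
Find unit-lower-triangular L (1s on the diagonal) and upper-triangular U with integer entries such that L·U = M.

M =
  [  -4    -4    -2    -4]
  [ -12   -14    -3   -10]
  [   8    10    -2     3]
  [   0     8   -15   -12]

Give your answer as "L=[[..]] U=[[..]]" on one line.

L=[[1,0,0,0],[3,1,0,0],[-2,-1,1,0],[0,-4,1,1]] U=[[-4,-4,-2,-4],[0,-2,3,2],[0,0,-3,-3],[0,0,0,-1]]

  row1 -= 3·row0 → [0,-2,3,2]
  row2 -= -2·row0 → [0,2,-6,-5]
  row3 -= 0·row0 → [0,8,-15,-12]
  row2 -= -1·row1 → [0,0,-3,-3]
  row3 -= -4·row1 → [0,0,-3,-4]
  row3 -= 1·row2 → [0,0,0,-1]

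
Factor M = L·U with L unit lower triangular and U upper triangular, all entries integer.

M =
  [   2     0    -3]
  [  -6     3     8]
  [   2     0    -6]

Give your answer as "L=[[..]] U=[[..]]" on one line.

  r1 -= -3·r0 → [0,3,-1]
  r2 -= 1·r0 → [0,0,-3]
  r2 -= 0·r1 → [0,0,-3]

L=[[1,0,0],[-3,1,0],[1,0,1]] U=[[2,0,-3],[0,3,-1],[0,0,-3]]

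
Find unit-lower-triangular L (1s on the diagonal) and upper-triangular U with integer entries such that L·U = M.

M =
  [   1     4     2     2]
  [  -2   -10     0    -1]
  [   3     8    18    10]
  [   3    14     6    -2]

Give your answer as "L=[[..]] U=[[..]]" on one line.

L=[[1,0,0,0],[-2,1,0,0],[3,2,1,0],[3,-1,1,1]] U=[[1,4,2,2],[0,-2,4,3],[0,0,4,-2],[0,0,0,-3]]

  r1 -= -2·r0 → [0,-2,4,3]
  r2 -= 3·r0 → [0,-4,12,4]
  r3 -= 3·r0 → [0,2,0,-8]
  r2 -= 2·r1 → [0,0,4,-2]
  r3 -= -1·r1 → [0,0,4,-5]
  r3 -= 1·r2 → [0,0,0,-3]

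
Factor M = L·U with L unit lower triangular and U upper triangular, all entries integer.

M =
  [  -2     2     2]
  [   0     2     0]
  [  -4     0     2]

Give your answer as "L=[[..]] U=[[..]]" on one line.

  r1 -= 0·r0 → [0,2,0]
  r2 -= 2·r0 → [0,-4,-2]
  r2 -= -2·r1 → [0,0,-2]

L=[[1,0,0],[0,1,0],[2,-2,1]] U=[[-2,2,2],[0,2,0],[0,0,-2]]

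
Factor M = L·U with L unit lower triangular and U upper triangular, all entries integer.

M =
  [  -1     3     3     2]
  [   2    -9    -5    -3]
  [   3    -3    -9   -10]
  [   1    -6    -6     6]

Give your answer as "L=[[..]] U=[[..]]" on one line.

L=[[1,0,0,0],[-2,1,0,0],[-3,-2,1,0],[-1,1,-2,1]] U=[[-1,3,3,2],[0,-3,1,1],[0,0,2,-2],[0,0,0,3]]

  r1 -= -2·r0 → [0,-3,1,1]
  r2 -= -3·r0 → [0,6,0,-4]
  r3 -= -1·r0 → [0,-3,-3,8]
  r2 -= -2·r1 → [0,0,2,-2]
  r3 -= 1·r1 → [0,0,-4,7]
  r3 -= -2·r2 → [0,0,0,3]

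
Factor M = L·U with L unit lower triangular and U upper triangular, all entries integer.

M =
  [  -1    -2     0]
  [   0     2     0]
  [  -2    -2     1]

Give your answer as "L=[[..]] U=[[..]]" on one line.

L=[[1,0,0],[0,1,0],[2,1,1]] U=[[-1,-2,0],[0,2,0],[0,0,1]]

  r1 -= 0·r0 → [0,2,0]
  r2 -= 2·r0 → [0,2,1]
  r2 -= 1·r1 → [0,0,1]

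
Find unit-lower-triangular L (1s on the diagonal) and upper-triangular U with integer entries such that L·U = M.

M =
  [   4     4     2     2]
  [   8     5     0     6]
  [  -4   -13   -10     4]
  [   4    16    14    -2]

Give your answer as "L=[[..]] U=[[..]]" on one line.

L=[[1,0,0,0],[2,1,0,0],[-1,3,1,0],[1,-4,-1,1]] U=[[4,4,2,2],[0,-3,-4,2],[0,0,4,0],[0,0,0,4]]

  r1 -= 2·r0 → [0,-3,-4,2]
  r2 -= -1·r0 → [0,-9,-8,6]
  r3 -= 1·r0 → [0,12,12,-4]
  r2 -= 3·r1 → [0,0,4,0]
  r3 -= -4·r1 → [0,0,-4,4]
  r3 -= -1·r2 → [0,0,0,4]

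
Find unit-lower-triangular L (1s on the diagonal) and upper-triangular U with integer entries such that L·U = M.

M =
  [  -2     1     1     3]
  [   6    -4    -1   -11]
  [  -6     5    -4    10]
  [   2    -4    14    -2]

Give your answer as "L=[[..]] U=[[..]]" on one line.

L=[[1,0,0,0],[-3,1,0,0],[3,-2,1,0],[-1,3,-3,1]] U=[[-2,1,1,3],[0,-1,2,-2],[0,0,-3,-3],[0,0,0,-2]]

  r1 -= -3·r0 → [0,-1,2,-2]
  r2 -= 3·r0 → [0,2,-7,1]
  r3 -= -1·r0 → [0,-3,15,1]
  r2 -= -2·r1 → [0,0,-3,-3]
  r3 -= 3·r1 → [0,0,9,7]
  r3 -= -3·r2 → [0,0,0,-2]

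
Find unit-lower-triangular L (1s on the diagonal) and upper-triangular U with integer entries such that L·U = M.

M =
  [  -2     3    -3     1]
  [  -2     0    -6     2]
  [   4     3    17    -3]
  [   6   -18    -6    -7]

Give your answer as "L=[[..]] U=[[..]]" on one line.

  row1 -= 1·row0 → [0,-3,-3,1]
  row2 -= -2·row0 → [0,9,11,-1]
  row3 -= -3·row0 → [0,-9,-15,-4]
  row2 -= -3·row1 → [0,0,2,2]
  row3 -= 3·row1 → [0,0,-6,-7]
  row3 -= -3·row2 → [0,0,0,-1]

L=[[1,0,0,0],[1,1,0,0],[-2,-3,1,0],[-3,3,-3,1]] U=[[-2,3,-3,1],[0,-3,-3,1],[0,0,2,2],[0,0,0,-1]]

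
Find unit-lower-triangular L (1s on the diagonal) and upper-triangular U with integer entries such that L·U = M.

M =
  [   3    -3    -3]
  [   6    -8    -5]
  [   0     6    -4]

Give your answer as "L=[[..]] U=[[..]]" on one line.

L=[[1,0,0],[2,1,0],[0,-3,1]] U=[[3,-3,-3],[0,-2,1],[0,0,-1]]

  row1 -= 2·row0 → [0,-2,1]
  row2 -= 0·row0 → [0,6,-4]
  row2 -= -3·row1 → [0,0,-1]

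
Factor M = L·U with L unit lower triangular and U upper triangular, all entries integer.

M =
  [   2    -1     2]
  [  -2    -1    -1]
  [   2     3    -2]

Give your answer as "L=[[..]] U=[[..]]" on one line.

L=[[1,0,0],[-1,1,0],[1,-2,1]] U=[[2,-1,2],[0,-2,1],[0,0,-2]]

  R1 -= -1·R0 → [0,-2,1]
  R2 -= 1·R0 → [0,4,-4]
  R2 -= -2·R1 → [0,0,-2]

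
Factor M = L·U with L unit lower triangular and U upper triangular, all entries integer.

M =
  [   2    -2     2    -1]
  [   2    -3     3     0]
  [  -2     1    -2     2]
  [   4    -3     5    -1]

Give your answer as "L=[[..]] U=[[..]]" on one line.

  R1 -= 1·R0 → [0,-1,1,1]
  R2 -= -1·R0 → [0,-1,0,1]
  R3 -= 2·R0 → [0,1,1,1]
  R2 -= 1·R1 → [0,0,-1,0]
  R3 -= -1·R1 → [0,0,2,2]
  R3 -= -2·R2 → [0,0,0,2]

L=[[1,0,0,0],[1,1,0,0],[-1,1,1,0],[2,-1,-2,1]] U=[[2,-2,2,-1],[0,-1,1,1],[0,0,-1,0],[0,0,0,2]]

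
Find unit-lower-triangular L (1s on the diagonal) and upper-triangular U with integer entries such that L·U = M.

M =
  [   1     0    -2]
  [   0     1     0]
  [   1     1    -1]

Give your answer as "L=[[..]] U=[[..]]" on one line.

L=[[1,0,0],[0,1,0],[1,1,1]] U=[[1,0,-2],[0,1,0],[0,0,1]]

  r1 -= 0·r0 → [0,1,0]
  r2 -= 1·r0 → [0,1,1]
  r2 -= 1·r1 → [0,0,1]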